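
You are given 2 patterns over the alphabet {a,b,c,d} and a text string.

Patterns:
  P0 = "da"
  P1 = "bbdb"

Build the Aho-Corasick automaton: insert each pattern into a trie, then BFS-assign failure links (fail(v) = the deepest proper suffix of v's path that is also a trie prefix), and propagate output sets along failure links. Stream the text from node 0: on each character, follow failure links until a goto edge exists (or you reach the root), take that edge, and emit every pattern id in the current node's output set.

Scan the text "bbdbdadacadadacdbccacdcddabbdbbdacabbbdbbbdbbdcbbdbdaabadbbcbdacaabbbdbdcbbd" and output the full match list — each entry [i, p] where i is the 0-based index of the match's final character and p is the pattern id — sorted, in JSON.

Construct AC machine:
Trie (insert patterns):
  n0 'ε': b→3 d→1
  n1 'd': a→2
  n2 'da': ·  [P0 ends]
  n3 'b': b→4
  n4 'bb': d→5
  n5 'bbd': b→6
  n6 'bbdb': ·  [P1 ends]

Failure links (BFS by depth):
  n1('d'): parent n0 fail=0; on 'd' 0 → fail=0;  out ∅∪∅=∅
  n3('b'): parent n0 fail=0; on 'b' 0 → fail=0;  out ∅∪∅=∅
  n2('da'): parent n1 fail=0; on 'a' 0 → fail=0;  out {0}∪∅={0}
  n4('bb'): parent n3 fail=0; on 'b' 0 → fail=3;  out ∅∪∅=∅
  n5('bbd'): parent n4 fail=3; on 'd' 3→0 → fail=1;  out ∅∪∅=∅
  n6('bbdb'): parent n5 fail=1; on 'b' 1→0 → fail=3;  out {1}∪∅={1}

Scan:
[0] read 'b'  n0⇒n3
[1] read 'b'  n3⇒n4
[2] read 'd'  n4⇒n5
[3] read 'b'  n5⇒n6  ** P1@[0:3]
[4] read 'd'  n6⇒n1 (via fail)
[5] read 'a'  n1⇒n2  ** P0@[4:5]
[6] read 'd'  n2⇒n1 (via fail)
[7] read 'a'  n1⇒n2  ** P0@[6:7]
[8] read 'c'  n2⇒n0 (via fail)
[9] read 'a'  n0⇒n0
[10] read 'd'  n0⇒n1
[11] read 'a'  n1⇒n2  ** P0@[10:11]
[12] read 'd'  n2⇒n1 (via fail)
[13] read 'a'  n1⇒n2  ** P0@[12:13]
[14] read 'c'  n2⇒n0 (via fail)
[15] read 'd'  n0⇒n1
[16] read 'b'  n1⇒n3 (via fail)
[17] read 'c'  n3⇒n0 (via fail)
[18] read 'c'  n0⇒n0
[19] read 'a'  n0⇒n0
[20] read 'c'  n0⇒n0
[21] read 'd'  n0⇒n1
[22] read 'c'  n1⇒n0 (via fail)
[23] read 'd'  n0⇒n1
[24] read 'd'  n1⇒n1 (via fail)
[25] read 'a'  n1⇒n2  ** P0@[24:25]
[26] read 'b'  n2⇒n3 (via fail)
[27] read 'b'  n3⇒n4
[28] read 'd'  n4⇒n5
[29] read 'b'  n5⇒n6  ** P1@[26:29]
[30] read 'b'  n6⇒n4 (via fail)
[31] read 'd'  n4⇒n5
[32] read 'a'  n5⇒n2 (via fail)  ** P0@[31:32]
[33] read 'c'  n2⇒n0 (via fail)
[34] read 'a'  n0⇒n0
[35] read 'b'  n0⇒n3
[36] read 'b'  n3⇒n4
[37] read 'b'  n4⇒n4 (via fail)
[38] read 'd'  n4⇒n5
[39] read 'b'  n5⇒n6  ** P1@[36:39]
[40] read 'b'  n6⇒n4 (via fail)
[41] read 'b'  n4⇒n4 (via fail)
[42] read 'd'  n4⇒n5
[43] read 'b'  n5⇒n6  ** P1@[40:43]
[44] read 'b'  n6⇒n4 (via fail)
[45] read 'd'  n4⇒n5
[46] read 'c'  n5⇒n0 (via fail)
[47] read 'b'  n0⇒n3
[48] read 'b'  n3⇒n4
[49] read 'd'  n4⇒n5
[50] read 'b'  n5⇒n6  ** P1@[47:50]
[51] read 'd'  n6⇒n1 (via fail)
[52] read 'a'  n1⇒n2  ** P0@[51:52]
[53] read 'a'  n2⇒n0 (via fail)
[54] read 'b'  n0⇒n3
[55] read 'a'  n3⇒n0 (via fail)
[56] read 'd'  n0⇒n1
[57] read 'b'  n1⇒n3 (via fail)
[58] read 'b'  n3⇒n4
[59] read 'c'  n4⇒n0 (via fail)
[60] read 'b'  n0⇒n3
[61] read 'd'  n3⇒n1 (via fail)
[62] read 'a'  n1⇒n2  ** P0@[61:62]
[63] read 'c'  n2⇒n0 (via fail)
[64] read 'a'  n0⇒n0
[65] read 'a'  n0⇒n0
[66] read 'b'  n0⇒n3
[67] read 'b'  n3⇒n4
[68] read 'b'  n4⇒n4 (via fail)
[69] read 'd'  n4⇒n5
[70] read 'b'  n5⇒n6  ** P1@[67:70]
[71] read 'd'  n6⇒n1 (via fail)
[72] read 'c'  n1⇒n0 (via fail)
[73] read 'b'  n0⇒n3
[74] read 'b'  n3⇒n4
[75] read 'd'  n4⇒n5

Result: [[3,1],[5,0],[7,0],[11,0],[13,0],[25,0],[29,1],[32,0],[39,1],[43,1],[50,1],[52,0],[62,0],[70,1]]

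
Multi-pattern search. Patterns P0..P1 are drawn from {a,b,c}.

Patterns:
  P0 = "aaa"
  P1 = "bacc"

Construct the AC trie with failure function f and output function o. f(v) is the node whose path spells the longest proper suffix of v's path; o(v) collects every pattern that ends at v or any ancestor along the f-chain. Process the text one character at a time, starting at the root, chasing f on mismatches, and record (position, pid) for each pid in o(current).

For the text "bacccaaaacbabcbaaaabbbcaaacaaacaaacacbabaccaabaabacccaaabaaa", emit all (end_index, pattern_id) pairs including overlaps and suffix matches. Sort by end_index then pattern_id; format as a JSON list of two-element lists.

Build:
Trie (insert patterns):
  0='ε' goto a→1 b→4
  1='a' goto a→2
  2='aa' goto a→3
  3='aaa' goto ·  ←P0
  4='b' goto a→5
  5='ba' goto c→6
  6='bac' goto c→7
  7='bacc' goto ·  ←P1

Failure links (BFS by depth):
  n1('a'): parent n0 fail=0; on 'a' 0 → fail=0;  out ∅∪∅=∅
  n4('b'): parent n0 fail=0; on 'b' 0 → fail=0;  out ∅∪∅=∅
  n2('aa'): parent n1 fail=0; on 'a' 0 → fail=1;  out ∅∪∅=∅
  n5('ba'): parent n4 fail=0; on 'a' 0 → fail=1;  out ∅∪∅=∅
  n3('aaa'): parent n2 fail=1; on 'a' 1 → fail=2;  out {0}∪∅={0}
  n6('bac'): parent n5 fail=1; on 'c' 1→0 → fail=0;  out ∅∪∅=∅
  n7('bacc'): parent n6 fail=0; on 'c' 0 → fail=0;  out {1}∪∅={1}

Scan:
[0] read 'b'  n0⇒n4
[1] read 'a'  n4⇒n5
[2] read 'c'  n5⇒n6
[3] read 'c'  n6⇒n7  emit P1@[0:3]
[4] read 'c'  n7⇒n0 (fail-walked)
[5] read 'a'  n0⇒n1
[6] read 'a'  n1⇒n2
[7] read 'a'  n2⇒n3  emit P0@[5:7]
[8] read 'a'  n3⇒n3 (fail-walked)  emit P0@[6:8]
[9] read 'c'  n3⇒n0 (fail-walked)
[10] read 'b'  n0⇒n4
[11] read 'a'  n4⇒n5
[12] read 'b'  n5⇒n4 (fail-walked)
[13] read 'c'  n4⇒n0 (fail-walked)
[14] read 'b'  n0⇒n4
[15] read 'a'  n4⇒n5
[16] read 'a'  n5⇒n2 (fail-walked)
[17] read 'a'  n2⇒n3  emit P0@[15:17]
[18] read 'a'  n3⇒n3 (fail-walked)  emit P0@[16:18]
[19] read 'b'  n3⇒n4 (fail-walked)
[20] read 'b'  n4⇒n4 (fail-walked)
[21] read 'b'  n4⇒n4 (fail-walked)
[22] read 'c'  n4⇒n0 (fail-walked)
[23] read 'a'  n0⇒n1
[24] read 'a'  n1⇒n2
[25] read 'a'  n2⇒n3  emit P0@[23:25]
[26] read 'c'  n3⇒n0 (fail-walked)
[27] read 'a'  n0⇒n1
[28] read 'a'  n1⇒n2
[29] read 'a'  n2⇒n3  emit P0@[27:29]
[30] read 'c'  n3⇒n0 (fail-walked)
[31] read 'a'  n0⇒n1
[32] read 'a'  n1⇒n2
[33] read 'a'  n2⇒n3  emit P0@[31:33]
[34] read 'c'  n3⇒n0 (fail-walked)
[35] read 'a'  n0⇒n1
[36] read 'c'  n1⇒n0 (fail-walked)
[37] read 'b'  n0⇒n4
[38] read 'a'  n4⇒n5
[39] read 'b'  n5⇒n4 (fail-walked)
[40] read 'a'  n4⇒n5
[41] read 'c'  n5⇒n6
[42] read 'c'  n6⇒n7  emit P1@[39:42]
[43] read 'a'  n7⇒n1 (fail-walked)
[44] read 'a'  n1⇒n2
[45] read 'b'  n2⇒n4 (fail-walked)
[46] read 'a'  n4⇒n5
[47] read 'a'  n5⇒n2 (fail-walked)
[48] read 'b'  n2⇒n4 (fail-walked)
[49] read 'a'  n4⇒n5
[50] read 'c'  n5⇒n6
[51] read 'c'  n6⇒n7  emit P1@[48:51]
[52] read 'c'  n7⇒n0 (fail-walked)
[53] read 'a'  n0⇒n1
[54] read 'a'  n1⇒n2
[55] read 'a'  n2⇒n3  emit P0@[53:55]
[56] read 'b'  n3⇒n4 (fail-walked)
[57] read 'a'  n4⇒n5
[58] read 'a'  n5⇒n2 (fail-walked)
[59] read 'a'  n2⇒n3  emit P0@[57:59]

Result: [[3,1],[7,0],[8,0],[17,0],[18,0],[25,0],[29,0],[33,0],[42,1],[51,1],[55,0],[59,0]]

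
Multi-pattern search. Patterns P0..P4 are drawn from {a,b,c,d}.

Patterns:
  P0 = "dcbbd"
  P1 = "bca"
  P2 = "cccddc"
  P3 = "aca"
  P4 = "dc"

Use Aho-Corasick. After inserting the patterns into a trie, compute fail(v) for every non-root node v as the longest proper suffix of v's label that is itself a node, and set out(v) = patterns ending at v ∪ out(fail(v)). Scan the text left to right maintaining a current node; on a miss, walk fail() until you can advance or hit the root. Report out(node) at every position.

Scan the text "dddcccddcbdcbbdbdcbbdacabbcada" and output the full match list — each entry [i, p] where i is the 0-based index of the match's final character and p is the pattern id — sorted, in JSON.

Construct AC machine:
Trie nodes:
  0='ε' goto a→15 b→6 c→9 d→1
  1='d' goto c→2
  2='dc' goto b→3  [P4 ends]
  3='dcb' goto b→4
  4='dcbb' goto d→5
  5='dcbbd' goto ·  [P0 ends]
  6='b' goto c→7
  7='bc' goto a→8
  8='bca' goto ·  [P1 ends]
  9='c' goto c→10
  10='cc' goto c→11
  11='ccc' goto d→12
  12='cccd' goto d→13
  13='cccdd' goto c→14
  14='cccddc' goto ·  [P2 ends]
  15='a' goto c→16
  16='ac' goto a→17
  17='aca' goto ·  [P3 ends]

BFS fail/out derivation:
  n1('d'): parent n0 fail=0; on 'd' 0 → fail=0;  out ∅∪∅=∅
  n6('b'): parent n0 fail=0; on 'b' 0 → fail=0;  out ∅∪∅=∅
  n9('c'): parent n0 fail=0; on 'c' 0 → fail=0;  out ∅∪∅=∅
  n15('a'): parent n0 fail=0; on 'a' 0 → fail=0;  out ∅∪∅=∅
  n2('dc'): parent n1 fail=0; on 'c' 0 → fail=9;  out {4}∪∅={4}
  n7('bc'): parent n6 fail=0; on 'c' 0 → fail=9;  out ∅∪∅=∅
  n10('cc'): parent n9 fail=0; on 'c' 0 → fail=9;  out ∅∪∅=∅
  n16('ac'): parent n15 fail=0; on 'c' 0 → fail=9;  out ∅∪∅=∅
  n3('dcb'): parent n2 fail=9; on 'b' 9→0 → fail=6;  out ∅∪∅=∅
  n8('bca'): parent n7 fail=9; on 'a' 9→0 → fail=15;  out {1}∪∅={1}
  n11('ccc'): parent n10 fail=9; on 'c' 9 → fail=10;  out ∅∪∅=∅
  n17('aca'): parent n16 fail=9; on 'a' 9→0 → fail=15;  out {3}∪∅={3}
  n4('dcbb'): parent n3 fail=6; on 'b' 6→0 → fail=6;  out ∅∪∅=∅
  n12('cccd'): parent n11 fail=10; on 'd' 10→9→0 → fail=1;  out ∅∪∅=∅
  n5('dcbbd'): parent n4 fail=6; on 'd' 6→0 → fail=1;  out {0}∪∅={0}
  n13('cccdd'): parent n12 fail=1; on 'd' 1→0 → fail=1;  out ∅∪∅=∅
  n14('cccddc'): parent n13 fail=1; on 'c' 1 → fail=2;  out {2}∪{4}={2,4}

Text stream:
[0] read 'd'  n0⇒n1
[1] read 'd'  n1⇒n1 (via fail)
[2] read 'd'  n1⇒n1 (via fail)
[3] read 'c'  n1⇒n2  → match P4@[2:3]
[4] read 'c'  n2⇒n10 (via fail)
[5] read 'c'  n10⇒n11
[6] read 'd'  n11⇒n12
[7] read 'd'  n12⇒n13
[8] read 'c'  n13⇒n14  → match P2@[3:8],P4@[7:8]
[9] read 'b'  n14⇒n3 (via fail)
[10] read 'd'  n3⇒n1 (via fail)
[11] read 'c'  n1⇒n2  → match P4@[10:11]
[12] read 'b'  n2⇒n3
[13] read 'b'  n3⇒n4
[14] read 'd'  n4⇒n5  → match P0@[10:14]
[15] read 'b'  n5⇒n6 (via fail)
[16] read 'd'  n6⇒n1 (via fail)
[17] read 'c'  n1⇒n2  → match P4@[16:17]
[18] read 'b'  n2⇒n3
[19] read 'b'  n3⇒n4
[20] read 'd'  n4⇒n5  → match P0@[16:20]
[21] read 'a'  n5⇒n15 (via fail)
[22] read 'c'  n15⇒n16
[23] read 'a'  n16⇒n17  → match P3@[21:23]
[24] read 'b'  n17⇒n6 (via fail)
[25] read 'b'  n6⇒n6 (via fail)
[26] read 'c'  n6⇒n7
[27] read 'a'  n7⇒n8  → match P1@[25:27]
[28] read 'd'  n8⇒n1 (via fail)
[29] read 'a'  n1⇒n15 (via fail)

Matches: [[3,4],[8,2],[8,4],[11,4],[14,0],[17,4],[20,0],[23,3],[27,1]]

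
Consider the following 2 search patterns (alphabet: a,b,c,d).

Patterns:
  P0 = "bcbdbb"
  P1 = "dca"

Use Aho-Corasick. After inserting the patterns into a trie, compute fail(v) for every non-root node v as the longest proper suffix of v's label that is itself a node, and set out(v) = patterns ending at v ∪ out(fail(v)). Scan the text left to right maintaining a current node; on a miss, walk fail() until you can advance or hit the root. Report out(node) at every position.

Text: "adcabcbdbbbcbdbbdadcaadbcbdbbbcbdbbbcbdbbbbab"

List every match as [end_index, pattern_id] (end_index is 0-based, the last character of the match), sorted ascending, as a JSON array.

Construct AC machine:
Trie nodes:
  0='ε' goto b→1 d→7
  1='b' goto c→2
  2='bc' goto b→3
  3='bcb' goto d→4
  4='bcbd' goto b→5
  5='bcbdb' goto b→6
  6='bcbdbb' goto ·  [P0 ends]
  7='d' goto c→8
  8='dc' goto a→9
  9='dca' goto ·  [P1 ends]

Failure links (BFS by depth):
  n1('b'): parent n0 fail=0; on 'b' 0 → fail=0;  out ∅∪∅=∅
  n7('d'): parent n0 fail=0; on 'd' 0 → fail=0;  out ∅∪∅=∅
  n2('bc'): parent n1 fail=0; on 'c' 0 → fail=0;  out ∅∪∅=∅
  n8('dc'): parent n7 fail=0; on 'c' 0 → fail=0;  out ∅∪∅=∅
  n3('bcb'): parent n2 fail=0; on 'b' 0 → fail=1;  out ∅∪∅=∅
  n9('dca'): parent n8 fail=0; on 'a' 0 → fail=0;  out {1}∪∅={1}
  n4('bcbd'): parent n3 fail=1; on 'd' 1→0 → fail=7;  out ∅∪∅=∅
  n5('bcbdb'): parent n4 fail=7; on 'b' 7→0 → fail=1;  out ∅∪∅=∅
  n6('bcbdbb'): parent n5 fail=1; on 'b' 1→0 → fail=1;  out {0}∪∅={0}

Scan:
i=0 'a': node 0→0
i=1 'd': node 0→7
i=2 'c': node 7→8
i=3 'a': node 8→9  emit P1@[1:3]
i=4 'b': node 9→1 ·f
i=5 'c': node 1→2
i=6 'b': node 2→3
i=7 'd': node 3→4
i=8 'b': node 4→5
i=9 'b': node 5→6  emit P0@[4:9]
i=10 'b': node 6→1 ·f
i=11 'c': node 1→2
i=12 'b': node 2→3
i=13 'd': node 3→4
i=14 'b': node 4→5
i=15 'b': node 5→6  emit P0@[10:15]
i=16 'd': node 6→7 ·f
i=17 'a': node 7→0 ·f
i=18 'd': node 0→7
i=19 'c': node 7→8
i=20 'a': node 8→9  emit P1@[18:20]
i=21 'a': node 9→0 ·f
i=22 'd': node 0→7
i=23 'b': node 7→1 ·f
i=24 'c': node 1→2
i=25 'b': node 2→3
i=26 'd': node 3→4
i=27 'b': node 4→5
i=28 'b': node 5→6  emit P0@[23:28]
i=29 'b': node 6→1 ·f
i=30 'c': node 1→2
i=31 'b': node 2→3
i=32 'd': node 3→4
i=33 'b': node 4→5
i=34 'b': node 5→6  emit P0@[29:34]
i=35 'b': node 6→1 ·f
i=36 'c': node 1→2
i=37 'b': node 2→3
i=38 'd': node 3→4
i=39 'b': node 4→5
i=40 'b': node 5→6  emit P0@[35:40]
i=41 'b': node 6→1 ·f
i=42 'b': node 1→1 ·f
i=43 'a': node 1→0 ·f
i=44 'b': node 0→1

Matches: [[3,1],[9,0],[15,0],[20,1],[28,0],[34,0],[40,0]]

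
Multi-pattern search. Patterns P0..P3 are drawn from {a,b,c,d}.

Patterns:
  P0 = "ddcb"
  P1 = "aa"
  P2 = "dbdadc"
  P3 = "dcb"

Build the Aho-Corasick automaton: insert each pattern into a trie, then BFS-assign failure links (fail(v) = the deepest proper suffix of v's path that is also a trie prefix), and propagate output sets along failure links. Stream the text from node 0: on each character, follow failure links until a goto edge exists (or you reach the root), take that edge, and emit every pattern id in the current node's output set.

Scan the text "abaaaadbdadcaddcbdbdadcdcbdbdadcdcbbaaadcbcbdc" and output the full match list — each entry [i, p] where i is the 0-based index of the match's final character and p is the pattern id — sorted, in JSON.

Build automaton:
Trie (insert patterns):
  n0 'ε': a→5 d→1
  n1 'd': b→7 c→12 d→2
  n2 'dd': c→3
  n3 'ddc': b→4
  n4 'ddcb': ·  ←P0
  n5 'a': a→6
  n6 'aa': ·  ←P1
  n7 'db': d→8
  n8 'dbd': a→9
  n9 'dbda': d→10
  n10 'dbdad': c→11
  n11 'dbdadc': ·  ←P2
  n12 'dc': b→13
  n13 'dcb': ·  ←P3

BFS fail/out derivation:
  fail(1) 'd': from fail(0)=0 chase 'd': 0 ⇒ 0;  out=∅∪out(0)=∅
  fail(5) 'a': from fail(0)=0 chase 'a': 0 ⇒ 0;  out=∅∪out(0)=∅
  fail(2) 'dd': from fail(1)=0 chase 'd': 0 ⇒ 1;  out=∅∪out(1)=∅
  fail(6) 'aa': from fail(5)=0 chase 'a': 0 ⇒ 5;  out={1}∪out(5)={1}
  fail(7) 'db': from fail(1)=0 chase 'b': 0 ⇒ 0;  out=∅∪out(0)=∅
  fail(12) 'dc': from fail(1)=0 chase 'c': 0 ⇒ 0;  out=∅∪out(0)=∅
  fail(3) 'ddc': from fail(2)=1 chase 'c': 1 ⇒ 12;  out=∅∪out(12)=∅
  fail(8) 'dbd': from fail(7)=0 chase 'd': 0 ⇒ 1;  out=∅∪out(1)=∅
  fail(13) 'dcb': from fail(12)=0 chase 'b': 0 ⇒ 0;  out={3}∪out(0)={3}
  fail(4) 'ddcb': from fail(3)=12 chase 'b': 12 ⇒ 13;  out={0}∪out(13)={0,3}
  fail(9) 'dbda': from fail(8)=1 chase 'a': 1→0 ⇒ 5;  out=∅∪out(5)=∅
  fail(10) 'dbdad': from fail(9)=5 chase 'd': 5→0 ⇒ 1;  out=∅∪out(1)=∅
  fail(11) 'dbdadc': from fail(10)=1 chase 'c': 1 ⇒ 12;  out={2}∪out(12)={2}

Text stream:
pos 0 'a': at 5
pos 1 'b': at 0 ·f
pos 2 'a': at 5
pos 3 'a': at 6  emit P1@[2:3]
pos 4 'a': at 6 ·f  emit P1@[3:4]
pos 5 'a': at 6 ·f  emit P1@[4:5]
pos 6 'd': at 1 ·f
pos 7 'b': at 7
pos 8 'd': at 8
pos 9 'a': at 9
pos 10 'd': at 10
pos 11 'c': at 11  emit P2@[6:11]
pos 12 'a': at 5 ·f
pos 13 'd': at 1 ·f
pos 14 'd': at 2
pos 15 'c': at 3
pos 16 'b': at 4  emit P0@[13:16],P3@[14:16]
pos 17 'd': at 1 ·f
pos 18 'b': at 7
pos 19 'd': at 8
pos 20 'a': at 9
pos 21 'd': at 10
pos 22 'c': at 11  emit P2@[17:22]
pos 23 'd': at 1 ·f
pos 24 'c': at 12
pos 25 'b': at 13  emit P3@[23:25]
pos 26 'd': at 1 ·f
pos 27 'b': at 7
pos 28 'd': at 8
pos 29 'a': at 9
pos 30 'd': at 10
pos 31 'c': at 11  emit P2@[26:31]
pos 32 'd': at 1 ·f
pos 33 'c': at 12
pos 34 'b': at 13  emit P3@[32:34]
pos 35 'b': at 0 ·f
pos 36 'a': at 5
pos 37 'a': at 6  emit P1@[36:37]
pos 38 'a': at 6 ·f  emit P1@[37:38]
pos 39 'd': at 1 ·f
pos 40 'c': at 12
pos 41 'b': at 13  emit P3@[39:41]
pos 42 'c': at 0 ·f
pos 43 'b': at 0
pos 44 'd': at 1
pos 45 'c': at 12

Result: [[3,1],[4,1],[5,1],[11,2],[16,0],[16,3],[22,2],[25,3],[31,2],[34,3],[37,1],[38,1],[41,3]]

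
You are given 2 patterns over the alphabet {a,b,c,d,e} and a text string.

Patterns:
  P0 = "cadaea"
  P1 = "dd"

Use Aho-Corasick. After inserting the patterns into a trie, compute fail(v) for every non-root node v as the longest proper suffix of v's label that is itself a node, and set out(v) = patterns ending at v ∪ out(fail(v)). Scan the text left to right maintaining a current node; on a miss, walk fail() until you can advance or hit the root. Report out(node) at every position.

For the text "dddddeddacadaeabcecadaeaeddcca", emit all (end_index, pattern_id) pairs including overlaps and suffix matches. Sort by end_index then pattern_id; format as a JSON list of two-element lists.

Build automaton:
Trie nodes:
  n0 'ε': c→1 d→7
  n1 'c': a→2
  n2 'ca': d→3
  n3 'cad': a→4
  n4 'cada': e→5
  n5 'cadae': a→6
  n6 'cadaea': ·  [P0 ends]
  n7 'd': d→8
  n8 'dd': ·  [P1 ends]

BFS fail/out derivation:
  fail(1) 'c': from fail(0)=0 chase 'c': 0 ⇒ 0;  out=∅∪out(0)=∅
  fail(7) 'd': from fail(0)=0 chase 'd': 0 ⇒ 0;  out=∅∪out(0)=∅
  fail(2) 'ca': from fail(1)=0 chase 'a': 0 ⇒ 0;  out=∅∪out(0)=∅
  fail(8) 'dd': from fail(7)=0 chase 'd': 0 ⇒ 7;  out={1}∪out(7)={1}
  fail(3) 'cad': from fail(2)=0 chase 'd': 0 ⇒ 7;  out=∅∪out(7)=∅
  fail(4) 'cada': from fail(3)=7 chase 'a': 7→0 ⇒ 0;  out=∅∪out(0)=∅
  fail(5) 'cadae': from fail(4)=0 chase 'e': 0 ⇒ 0;  out=∅∪out(0)=∅
  fail(6) 'cadaea': from fail(5)=0 chase 'a': 0 ⇒ 0;  out={0}∪out(0)={0}

Run:
[0] read 'd'  n0⇒n7
[1] read 'd'  n7⇒n8  emit P1@[0:1]
[2] read 'd'  n8⇒n8 (via fail)  emit P1@[1:2]
[3] read 'd'  n8⇒n8 (via fail)  emit P1@[2:3]
[4] read 'd'  n8⇒n8 (via fail)  emit P1@[3:4]
[5] read 'e'  n8⇒n0 (via fail)
[6] read 'd'  n0⇒n7
[7] read 'd'  n7⇒n8  emit P1@[6:7]
[8] read 'a'  n8⇒n0 (via fail)
[9] read 'c'  n0⇒n1
[10] read 'a'  n1⇒n2
[11] read 'd'  n2⇒n3
[12] read 'a'  n3⇒n4
[13] read 'e'  n4⇒n5
[14] read 'a'  n5⇒n6  emit P0@[9:14]
[15] read 'b'  n6⇒n0 (via fail)
[16] read 'c'  n0⇒n1
[17] read 'e'  n1⇒n0 (via fail)
[18] read 'c'  n0⇒n1
[19] read 'a'  n1⇒n2
[20] read 'd'  n2⇒n3
[21] read 'a'  n3⇒n4
[22] read 'e'  n4⇒n5
[23] read 'a'  n5⇒n6  emit P0@[18:23]
[24] read 'e'  n6⇒n0 (via fail)
[25] read 'd'  n0⇒n7
[26] read 'd'  n7⇒n8  emit P1@[25:26]
[27] read 'c'  n8⇒n1 (via fail)
[28] read 'c'  n1⇒n1 (via fail)
[29] read 'a'  n1⇒n2

Matches: [[1,1],[2,1],[3,1],[4,1],[7,1],[14,0],[23,0],[26,1]]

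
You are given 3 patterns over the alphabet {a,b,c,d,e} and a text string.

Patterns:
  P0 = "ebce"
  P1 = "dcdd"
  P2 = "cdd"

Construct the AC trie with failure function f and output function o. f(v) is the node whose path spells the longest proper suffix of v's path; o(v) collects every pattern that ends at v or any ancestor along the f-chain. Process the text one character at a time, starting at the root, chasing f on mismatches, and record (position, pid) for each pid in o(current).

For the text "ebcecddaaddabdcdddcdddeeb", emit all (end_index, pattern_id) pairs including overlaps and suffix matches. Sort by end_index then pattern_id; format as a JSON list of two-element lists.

Build:
Trie (insert patterns):
  n0 'ε': c→9 d→5 e→1
  n1 'e': b→2
  n2 'eb': c→3
  n3 'ebc': e→4
  n4 'ebce': ·  [P0 ends]
  n5 'd': c→6
  n6 'dc': d→7
  n7 'dcd': d→8
  n8 'dcdd': ·  [P1 ends]
  n9 'c': d→10
  n10 'cd': d→11
  n11 'cdd': ·  [P2 ends]

Failure links (BFS by depth):
  n1('e'): parent n0 fail=0; on 'e' 0 → fail=0;  out ∅∪∅=∅
  n5('d'): parent n0 fail=0; on 'd' 0 → fail=0;  out ∅∪∅=∅
  n9('c'): parent n0 fail=0; on 'c' 0 → fail=0;  out ∅∪∅=∅
  n2('eb'): parent n1 fail=0; on 'b' 0 → fail=0;  out ∅∪∅=∅
  n6('dc'): parent n5 fail=0; on 'c' 0 → fail=9;  out ∅∪∅=∅
  n10('cd'): parent n9 fail=0; on 'd' 0 → fail=5;  out ∅∪∅=∅
  n3('ebc'): parent n2 fail=0; on 'c' 0 → fail=9;  out ∅∪∅=∅
  n7('dcd'): parent n6 fail=9; on 'd' 9 → fail=10;  out ∅∪∅=∅
  n11('cdd'): parent n10 fail=5; on 'd' 5→0 → fail=5;  out {2}∪∅={2}
  n4('ebce'): parent n3 fail=9; on 'e' 9→0 → fail=1;  out {0}∪∅={0}
  n8('dcdd'): parent n7 fail=10; on 'd' 10 → fail=11;  out {1}∪{2}={1,2}

Text stream:
[0] read 'e'  n0⇒n1
[1] read 'b'  n1⇒n2
[2] read 'c'  n2⇒n3
[3] read 'e'  n3⇒n4  → match P0@[0:3]
[4] read 'c'  n4⇒n9 ·f
[5] read 'd'  n9⇒n10
[6] read 'd'  n10⇒n11  → match P2@[4:6]
[7] read 'a'  n11⇒n0 ·f
[8] read 'a'  n0⇒n0
[9] read 'd'  n0⇒n5
[10] read 'd'  n5⇒n5 ·f
[11] read 'a'  n5⇒n0 ·f
[12] read 'b'  n0⇒n0
[13] read 'd'  n0⇒n5
[14] read 'c'  n5⇒n6
[15] read 'd'  n6⇒n7
[16] read 'd'  n7⇒n8  → match P1@[13:16],P2@[14:16]
[17] read 'd'  n8⇒n5 ·f
[18] read 'c'  n5⇒n6
[19] read 'd'  n6⇒n7
[20] read 'd'  n7⇒n8  → match P1@[17:20],P2@[18:20]
[21] read 'd'  n8⇒n5 ·f
[22] read 'e'  n5⇒n1 ·f
[23] read 'e'  n1⇒n1 ·f
[24] read 'b'  n1⇒n2

All matches (sorted): [[3,0],[6,2],[16,1],[16,2],[20,1],[20,2]]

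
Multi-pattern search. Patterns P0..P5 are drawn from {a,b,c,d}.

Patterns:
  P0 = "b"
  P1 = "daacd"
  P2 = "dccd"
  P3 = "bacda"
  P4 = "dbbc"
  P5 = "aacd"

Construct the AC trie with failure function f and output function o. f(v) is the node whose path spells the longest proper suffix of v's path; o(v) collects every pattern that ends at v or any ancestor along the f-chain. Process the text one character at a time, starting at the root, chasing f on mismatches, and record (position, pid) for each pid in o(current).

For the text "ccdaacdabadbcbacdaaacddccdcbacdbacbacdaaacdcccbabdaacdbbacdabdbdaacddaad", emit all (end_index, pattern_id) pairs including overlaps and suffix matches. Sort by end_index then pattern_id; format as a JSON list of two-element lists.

Build automaton:
Trie (insert patterns):
  0='ε' goto a→17 b→1 d→2
  1='b' goto a→10  ←P0
  2='d' goto a→3 b→14 c→7
  3='da' goto a→4
  4='daa' goto c→5
  5='daac' goto d→6
  6='daacd' goto ·  ←P1
  7='dc' goto c→8
  8='dcc' goto d→9
  9='dccd' goto ·  ←P2
  10='ba' goto c→11
  11='bac' goto d→12
  12='bacd' goto a→13
  13='bacda' goto ·  ←P3
  14='db' goto b→15
  15='dbb' goto c→16
  16='dbbc' goto ·  ←P4
  17='a' goto a→18
  18='aa' goto c→19
  19='aac' goto d→20
  20='aacd' goto ·  ←P5

Failure links (BFS by depth):
  n1('b'): parent n0 fail=0; on 'b' 0 → fail=0;  out {0}∪∅={0}
  n2('d'): parent n0 fail=0; on 'd' 0 → fail=0;  out ∅∪∅=∅
  n17('a'): parent n0 fail=0; on 'a' 0 → fail=0;  out ∅∪∅=∅
  n3('da'): parent n2 fail=0; on 'a' 0 → fail=17;  out ∅∪∅=∅
  n7('dc'): parent n2 fail=0; on 'c' 0 → fail=0;  out ∅∪∅=∅
  n10('ba'): parent n1 fail=0; on 'a' 0 → fail=17;  out ∅∪∅=∅
  n14('db'): parent n2 fail=0; on 'b' 0 → fail=1;  out ∅∪{0}={0}
  n18('aa'): parent n17 fail=0; on 'a' 0 → fail=17;  out ∅∪∅=∅
  n4('daa'): parent n3 fail=17; on 'a' 17 → fail=18;  out ∅∪∅=∅
  n8('dcc'): parent n7 fail=0; on 'c' 0 → fail=0;  out ∅∪∅=∅
  n11('bac'): parent n10 fail=17; on 'c' 17→0 → fail=0;  out ∅∪∅=∅
  n15('dbb'): parent n14 fail=1; on 'b' 1→0 → fail=1;  out ∅∪{0}={0}
  n19('aac'): parent n18 fail=17; on 'c' 17→0 → fail=0;  out ∅∪∅=∅
  n5('daac'): parent n4 fail=18; on 'c' 18 → fail=19;  out ∅∪∅=∅
  n9('dccd'): parent n8 fail=0; on 'd' 0 → fail=2;  out {2}∪∅={2}
  n12('bacd'): parent n11 fail=0; on 'd' 0 → fail=2;  out ∅∪∅=∅
  n16('dbbc'): parent n15 fail=1; on 'c' 1→0 → fail=0;  out {4}∪∅={4}
  n20('aacd'): parent n19 fail=0; on 'd' 0 → fail=2;  out {5}∪∅={5}
  n6('daacd'): parent n5 fail=19; on 'd' 19 → fail=20;  out {1}∪{5}={1,5}
  n13('bacda'): parent n12 fail=2; on 'a' 2 → fail=3;  out {3}∪∅={3}

Text stream:
i=0 'c': node 0→0
i=1 'c': node 0→0
i=2 'd': node 0→2
i=3 'a': node 2→3
i=4 'a': node 3→4
i=5 'c': node 4→5
i=6 'd': node 5→6  ** P1@[2:6],P5@[3:6]
i=7 'a': node 6→3 (via fail)
i=8 'b': node 3→1 (via fail)  ** P0@[8:8]
i=9 'a': node 1→10
i=10 'd': node 10→2 (via fail)
i=11 'b': node 2→14  ** P0@[11:11]
i=12 'c': node 14→0 (via fail)
i=13 'b': node 0→1  ** P0@[13:13]
i=14 'a': node 1→10
i=15 'c': node 10→11
i=16 'd': node 11→12
i=17 'a': node 12→13  ** P3@[13:17]
i=18 'a': node 13→4 (via fail)
i=19 'a': node 4→18 (via fail)
i=20 'c': node 18→19
i=21 'd': node 19→20  ** P5@[18:21]
i=22 'd': node 20→2 (via fail)
i=23 'c': node 2→7
i=24 'c': node 7→8
i=25 'd': node 8→9  ** P2@[22:25]
i=26 'c': node 9→7 (via fail)
i=27 'b': node 7→1 (via fail)  ** P0@[27:27]
i=28 'a': node 1→10
i=29 'c': node 10→11
i=30 'd': node 11→12
i=31 'b': node 12→14 (via fail)  ** P0@[31:31]
i=32 'a': node 14→10 (via fail)
i=33 'c': node 10→11
i=34 'b': node 11→1 (via fail)  ** P0@[34:34]
i=35 'a': node 1→10
i=36 'c': node 10→11
i=37 'd': node 11→12
i=38 'a': node 12→13  ** P3@[34:38]
i=39 'a': node 13→4 (via fail)
i=40 'a': node 4→18 (via fail)
i=41 'c': node 18→19
i=42 'd': node 19→20  ** P5@[39:42]
i=43 'c': node 20→7 (via fail)
i=44 'c': node 7→8
i=45 'c': node 8→0 (via fail)
i=46 'b': node 0→1  ** P0@[46:46]
i=47 'a': node 1→10
i=48 'b': node 10→1 (via fail)  ** P0@[48:48]
i=49 'd': node 1→2 (via fail)
i=50 'a': node 2→3
i=51 'a': node 3→4
i=52 'c': node 4→5
i=53 'd': node 5→6  ** P1@[49:53],P5@[50:53]
i=54 'b': node 6→14 (via fail)  ** P0@[54:54]
i=55 'b': node 14→15  ** P0@[55:55]
i=56 'a': node 15→10 (via fail)
i=57 'c': node 10→11
i=58 'd': node 11→12
i=59 'a': node 12→13  ** P3@[55:59]
i=60 'b': node 13→1 (via fail)  ** P0@[60:60]
i=61 'd': node 1→2 (via fail)
i=62 'b': node 2→14  ** P0@[62:62]
i=63 'd': node 14→2 (via fail)
i=64 'a': node 2→3
i=65 'a': node 3→4
i=66 'c': node 4→5
i=67 'd': node 5→6  ** P1@[63:67],P5@[64:67]
i=68 'd': node 6→2 (via fail)
i=69 'a': node 2→3
i=70 'a': node 3→4
i=71 'd': node 4→2 (via fail)

All matches (sorted): [[6,1],[6,5],[8,0],[11,0],[13,0],[17,3],[21,5],[25,2],[27,0],[31,0],[34,0],[38,3],[42,5],[46,0],[48,0],[53,1],[53,5],[54,0],[55,0],[59,3],[60,0],[62,0],[67,1],[67,5]]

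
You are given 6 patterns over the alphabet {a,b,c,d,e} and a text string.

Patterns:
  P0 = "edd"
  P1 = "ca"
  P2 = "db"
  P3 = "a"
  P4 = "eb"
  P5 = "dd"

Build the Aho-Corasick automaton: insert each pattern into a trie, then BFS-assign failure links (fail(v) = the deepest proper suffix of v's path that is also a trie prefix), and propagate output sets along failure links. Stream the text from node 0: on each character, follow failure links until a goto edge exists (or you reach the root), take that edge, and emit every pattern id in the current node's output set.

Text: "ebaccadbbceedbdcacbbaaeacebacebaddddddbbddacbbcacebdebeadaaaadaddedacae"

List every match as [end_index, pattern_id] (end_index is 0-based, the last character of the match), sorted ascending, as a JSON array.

Build:
Trie (insert patterns):
  0='ε' goto a→8 c→4 d→6 e→1
  1='e' goto b→9 d→2
  2='ed' goto d→3
  3='edd' goto ·  [P0 ends]
  4='c' goto a→5
  5='ca' goto ·  [P1 ends]
  6='d' goto b→7 d→10
  7='db' goto ·  [P2 ends]
  8='a' goto ·  [P3 ends]
  9='eb' goto ·  [P4 ends]
  10='dd' goto ·  [P5 ends]

BFS fail/out derivation:
  fail(1) 'e': from fail(0)=0 chase 'e': 0 ⇒ 0;  out=∅∪out(0)=∅
  fail(4) 'c': from fail(0)=0 chase 'c': 0 ⇒ 0;  out=∅∪out(0)=∅
  fail(6) 'd': from fail(0)=0 chase 'd': 0 ⇒ 0;  out=∅∪out(0)=∅
  fail(8) 'a': from fail(0)=0 chase 'a': 0 ⇒ 0;  out={3}∪out(0)={3}
  fail(2) 'ed': from fail(1)=0 chase 'd': 0 ⇒ 6;  out=∅∪out(6)=∅
  fail(5) 'ca': from fail(4)=0 chase 'a': 0 ⇒ 8;  out={1}∪out(8)={1,3}
  fail(7) 'db': from fail(6)=0 chase 'b': 0 ⇒ 0;  out={2}∪out(0)={2}
  fail(9) 'eb': from fail(1)=0 chase 'b': 0 ⇒ 0;  out={4}∪out(0)={4}
  fail(10) 'dd': from fail(6)=0 chase 'd': 0 ⇒ 6;  out={5}∪out(6)={5}
  fail(3) 'edd': from fail(2)=6 chase 'd': 6 ⇒ 10;  out={0}∪out(10)={0,5}

Run:
i=0 'e': node 0→1
i=1 'b': node 1→9  → match P4@[0:1]
i=2 'a': node 9→8 ·f  → match P3@[2:2]
i=3 'c': node 8→4 ·f
i=4 'c': node 4→4 ·f
i=5 'a': node 4→5  → match P1@[4:5],P3@[5:5]
i=6 'd': node 5→6 ·f
i=7 'b': node 6→7  → match P2@[6:7]
i=8 'b': node 7→0 ·f
i=9 'c': node 0→4
i=10 'e': node 4→1 ·f
i=11 'e': node 1→1 ·f
i=12 'd': node 1→2
i=13 'b': node 2→7 ·f  → match P2@[12:13]
i=14 'd': node 7→6 ·f
i=15 'c': node 6→4 ·f
i=16 'a': node 4→5  → match P1@[15:16],P3@[16:16]
i=17 'c': node 5→4 ·f
i=18 'b': node 4→0 ·f
i=19 'b': node 0→0
i=20 'a': node 0→8  → match P3@[20:20]
i=21 'a': node 8→8 ·f  → match P3@[21:21]
i=22 'e': node 8→1 ·f
i=23 'a': node 1→8 ·f  → match P3@[23:23]
i=24 'c': node 8→4 ·f
i=25 'e': node 4→1 ·f
i=26 'b': node 1→9  → match P4@[25:26]
i=27 'a': node 9→8 ·f  → match P3@[27:27]
i=28 'c': node 8→4 ·f
i=29 'e': node 4→1 ·f
i=30 'b': node 1→9  → match P4@[29:30]
i=31 'a': node 9→8 ·f  → match P3@[31:31]
i=32 'd': node 8→6 ·f
i=33 'd': node 6→10  → match P5@[32:33]
i=34 'd': node 10→10 ·f  → match P5@[33:34]
i=35 'd': node 10→10 ·f  → match P5@[34:35]
i=36 'd': node 10→10 ·f  → match P5@[35:36]
i=37 'd': node 10→10 ·f  → match P5@[36:37]
i=38 'b': node 10→7 ·f  → match P2@[37:38]
i=39 'b': node 7→0 ·f
i=40 'd': node 0→6
i=41 'd': node 6→10  → match P5@[40:41]
i=42 'a': node 10→8 ·f  → match P3@[42:42]
i=43 'c': node 8→4 ·f
i=44 'b': node 4→0 ·f
i=45 'b': node 0→0
i=46 'c': node 0→4
i=47 'a': node 4→5  → match P1@[46:47],P3@[47:47]
i=48 'c': node 5→4 ·f
i=49 'e': node 4→1 ·f
i=50 'b': node 1→9  → match P4@[49:50]
i=51 'd': node 9→6 ·f
i=52 'e': node 6→1 ·f
i=53 'b': node 1→9  → match P4@[52:53]
i=54 'e': node 9→1 ·f
i=55 'a': node 1→8 ·f  → match P3@[55:55]
i=56 'd': node 8→6 ·f
i=57 'a': node 6→8 ·f  → match P3@[57:57]
i=58 'a': node 8→8 ·f  → match P3@[58:58]
i=59 'a': node 8→8 ·f  → match P3@[59:59]
i=60 'a': node 8→8 ·f  → match P3@[60:60]
i=61 'd': node 8→6 ·f
i=62 'a': node 6→8 ·f  → match P3@[62:62]
i=63 'd': node 8→6 ·f
i=64 'd': node 6→10  → match P5@[63:64]
i=65 'e': node 10→1 ·f
i=66 'd': node 1→2
i=67 'a': node 2→8 ·f  → match P3@[67:67]
i=68 'c': node 8→4 ·f
i=69 'a': node 4→5  → match P1@[68:69],P3@[69:69]
i=70 'e': node 5→1 ·f

Matches: [[1,4],[2,3],[5,1],[5,3],[7,2],[13,2],[16,1],[16,3],[20,3],[21,3],[23,3],[26,4],[27,3],[30,4],[31,3],[33,5],[34,5],[35,5],[36,5],[37,5],[38,2],[41,5],[42,3],[47,1],[47,3],[50,4],[53,4],[55,3],[57,3],[58,3],[59,3],[60,3],[62,3],[64,5],[67,3],[69,1],[69,3]]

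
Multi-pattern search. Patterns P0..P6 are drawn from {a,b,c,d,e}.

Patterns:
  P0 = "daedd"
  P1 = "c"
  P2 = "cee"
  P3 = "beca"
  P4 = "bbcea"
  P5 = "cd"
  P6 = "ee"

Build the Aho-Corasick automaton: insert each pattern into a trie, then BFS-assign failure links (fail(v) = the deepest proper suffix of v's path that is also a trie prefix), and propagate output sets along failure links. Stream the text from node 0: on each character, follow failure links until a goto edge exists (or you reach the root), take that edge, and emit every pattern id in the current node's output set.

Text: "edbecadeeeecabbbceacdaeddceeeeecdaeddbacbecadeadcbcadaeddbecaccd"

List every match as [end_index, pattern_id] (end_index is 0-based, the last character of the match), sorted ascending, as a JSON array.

Build automaton:
Trie (insert patterns):
  0='ε' goto b→9 c→6 d→1 e→18
  1='d' goto a→2
  2='da' goto e→3
  3='dae' goto d→4
  4='daed' goto d→5
  5='daedd' goto ·  [P0 ends]
  6='c' goto d→17 e→7  [P1 ends]
  7='ce' goto e→8
  8='cee' goto ·  [P2 ends]
  9='b' goto b→13 e→10
  10='be' goto c→11
  11='bec' goto a→12
  12='beca' goto ·  [P3 ends]
  13='bb' goto c→14
  14='bbc' goto e→15
  15='bbce' goto a→16
  16='bbcea' goto ·  [P4 ends]
  17='cd' goto ·  [P5 ends]
  18='e' goto e→19
  19='ee' goto ·  [P6 ends]

Failure links (BFS by depth):
  fail(1) 'd': from fail(0)=0 chase 'd': 0 ⇒ 0;  out=∅∪out(0)=∅
  fail(6) 'c': from fail(0)=0 chase 'c': 0 ⇒ 0;  out={1}∪out(0)={1}
  fail(9) 'b': from fail(0)=0 chase 'b': 0 ⇒ 0;  out=∅∪out(0)=∅
  fail(18) 'e': from fail(0)=0 chase 'e': 0 ⇒ 0;  out=∅∪out(0)=∅
  fail(2) 'da': from fail(1)=0 chase 'a': 0 ⇒ 0;  out=∅∪out(0)=∅
  fail(7) 'ce': from fail(6)=0 chase 'e': 0 ⇒ 18;  out=∅∪out(18)=∅
  fail(10) 'be': from fail(9)=0 chase 'e': 0 ⇒ 18;  out=∅∪out(18)=∅
  fail(13) 'bb': from fail(9)=0 chase 'b': 0 ⇒ 9;  out=∅∪out(9)=∅
  fail(17) 'cd': from fail(6)=0 chase 'd': 0 ⇒ 1;  out={5}∪out(1)={5}
  fail(19) 'ee': from fail(18)=0 chase 'e': 0 ⇒ 18;  out={6}∪out(18)={6}
  fail(3) 'dae': from fail(2)=0 chase 'e': 0 ⇒ 18;  out=∅∪out(18)=∅
  fail(8) 'cee': from fail(7)=18 chase 'e': 18 ⇒ 19;  out={2}∪out(19)={2,6}
  fail(11) 'bec': from fail(10)=18 chase 'c': 18→0 ⇒ 6;  out=∅∪out(6)={1}
  fail(14) 'bbc': from fail(13)=9 chase 'c': 9→0 ⇒ 6;  out=∅∪out(6)={1}
  fail(4) 'daed': from fail(3)=18 chase 'd': 18→0 ⇒ 1;  out=∅∪out(1)=∅
  fail(12) 'beca': from fail(11)=6 chase 'a': 6→0 ⇒ 0;  out={3}∪out(0)={3}
  fail(15) 'bbce': from fail(14)=6 chase 'e': 6 ⇒ 7;  out=∅∪out(7)=∅
  fail(5) 'daedd': from fail(4)=1 chase 'd': 1→0 ⇒ 1;  out={0}∪out(1)={0}
  fail(16) 'bbcea': from fail(15)=7 chase 'a': 7→18→0 ⇒ 0;  out={4}∪out(0)={4}

Text stream:
[0] read 'e'  n0⇒n18
[1] read 'd'  n18⇒n1 (fail-walked)
[2] read 'b'  n1⇒n9 (fail-walked)
[3] read 'e'  n9⇒n10
[4] read 'c'  n10⇒n11  ** P1@[4:4]
[5] read 'a'  n11⇒n12  ** P3@[2:5]
[6] read 'd'  n12⇒n1 (fail-walked)
[7] read 'e'  n1⇒n18 (fail-walked)
[8] read 'e'  n18⇒n19  ** P6@[7:8]
[9] read 'e'  n19⇒n19 (fail-walked)  ** P6@[8:9]
[10] read 'e'  n19⇒n19 (fail-walked)  ** P6@[9:10]
[11] read 'c'  n19⇒n6 (fail-walked)  ** P1@[11:11]
[12] read 'a'  n6⇒n0 (fail-walked)
[13] read 'b'  n0⇒n9
[14] read 'b'  n9⇒n13
[15] read 'b'  n13⇒n13 (fail-walked)
[16] read 'c'  n13⇒n14  ** P1@[16:16]
[17] read 'e'  n14⇒n15
[18] read 'a'  n15⇒n16  ** P4@[14:18]
[19] read 'c'  n16⇒n6 (fail-walked)  ** P1@[19:19]
[20] read 'd'  n6⇒n17  ** P5@[19:20]
[21] read 'a'  n17⇒n2 (fail-walked)
[22] read 'e'  n2⇒n3
[23] read 'd'  n3⇒n4
[24] read 'd'  n4⇒n5  ** P0@[20:24]
[25] read 'c'  n5⇒n6 (fail-walked)  ** P1@[25:25]
[26] read 'e'  n6⇒n7
[27] read 'e'  n7⇒n8  ** P2@[25:27],P6@[26:27]
[28] read 'e'  n8⇒n19 (fail-walked)  ** P6@[27:28]
[29] read 'e'  n19⇒n19 (fail-walked)  ** P6@[28:29]
[30] read 'e'  n19⇒n19 (fail-walked)  ** P6@[29:30]
[31] read 'c'  n19⇒n6 (fail-walked)  ** P1@[31:31]
[32] read 'd'  n6⇒n17  ** P5@[31:32]
[33] read 'a'  n17⇒n2 (fail-walked)
[34] read 'e'  n2⇒n3
[35] read 'd'  n3⇒n4
[36] read 'd'  n4⇒n5  ** P0@[32:36]
[37] read 'b'  n5⇒n9 (fail-walked)
[38] read 'a'  n9⇒n0 (fail-walked)
[39] read 'c'  n0⇒n6  ** P1@[39:39]
[40] read 'b'  n6⇒n9 (fail-walked)
[41] read 'e'  n9⇒n10
[42] read 'c'  n10⇒n11  ** P1@[42:42]
[43] read 'a'  n11⇒n12  ** P3@[40:43]
[44] read 'd'  n12⇒n1 (fail-walked)
[45] read 'e'  n1⇒n18 (fail-walked)
[46] read 'a'  n18⇒n0 (fail-walked)
[47] read 'd'  n0⇒n1
[48] read 'c'  n1⇒n6 (fail-walked)  ** P1@[48:48]
[49] read 'b'  n6⇒n9 (fail-walked)
[50] read 'c'  n9⇒n6 (fail-walked)  ** P1@[50:50]
[51] read 'a'  n6⇒n0 (fail-walked)
[52] read 'd'  n0⇒n1
[53] read 'a'  n1⇒n2
[54] read 'e'  n2⇒n3
[55] read 'd'  n3⇒n4
[56] read 'd'  n4⇒n5  ** P0@[52:56]
[57] read 'b'  n5⇒n9 (fail-walked)
[58] read 'e'  n9⇒n10
[59] read 'c'  n10⇒n11  ** P1@[59:59]
[60] read 'a'  n11⇒n12  ** P3@[57:60]
[61] read 'c'  n12⇒n6 (fail-walked)  ** P1@[61:61]
[62] read 'c'  n6⇒n6 (fail-walked)  ** P1@[62:62]
[63] read 'd'  n6⇒n17  ** P5@[62:63]

Matches: [[4,1],[5,3],[8,6],[9,6],[10,6],[11,1],[16,1],[18,4],[19,1],[20,5],[24,0],[25,1],[27,2],[27,6],[28,6],[29,6],[30,6],[31,1],[32,5],[36,0],[39,1],[42,1],[43,3],[48,1],[50,1],[56,0],[59,1],[60,3],[61,1],[62,1],[63,5]]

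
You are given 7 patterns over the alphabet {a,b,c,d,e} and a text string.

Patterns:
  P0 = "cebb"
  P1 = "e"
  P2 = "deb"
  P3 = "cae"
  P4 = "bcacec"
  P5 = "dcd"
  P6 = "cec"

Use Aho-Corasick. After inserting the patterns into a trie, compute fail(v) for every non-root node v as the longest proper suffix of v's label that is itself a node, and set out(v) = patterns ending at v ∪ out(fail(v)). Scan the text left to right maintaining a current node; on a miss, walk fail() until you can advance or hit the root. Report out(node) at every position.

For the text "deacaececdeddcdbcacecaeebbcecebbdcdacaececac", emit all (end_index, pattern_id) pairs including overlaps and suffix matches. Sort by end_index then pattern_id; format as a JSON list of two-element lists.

Build automaton:
Trie (insert patterns):
  0='ε' goto b→11 c→1 d→6 e→5
  1='c' goto a→9 e→2
  2='ce' goto b→3 c→19
  3='ceb' goto b→4
  4='cebb' goto ·  [P0 ends]
  5='e' goto ·  [P1 ends]
  6='d' goto c→17 e→7
  7='de' goto b→8
  8='deb' goto ·  [P2 ends]
  9='ca' goto e→10
  10='cae' goto ·  [P3 ends]
  11='b' goto c→12
  12='bc' goto a→13
  13='bca' goto c→14
  14='bcac' goto e→15
  15='bcace' goto c→16
  16='bcacec' goto ·  [P4 ends]
  17='dc' goto d→18
  18='dcd' goto ·  [P5 ends]
  19='cec' goto ·  [P6 ends]

BFS fail/out derivation:
  fail(1) 'c': from fail(0)=0 chase 'c': 0 ⇒ 0;  out=∅∪out(0)=∅
  fail(5) 'e': from fail(0)=0 chase 'e': 0 ⇒ 0;  out={1}∪out(0)={1}
  fail(6) 'd': from fail(0)=0 chase 'd': 0 ⇒ 0;  out=∅∪out(0)=∅
  fail(11) 'b': from fail(0)=0 chase 'b': 0 ⇒ 0;  out=∅∪out(0)=∅
  fail(2) 'ce': from fail(1)=0 chase 'e': 0 ⇒ 5;  out=∅∪out(5)={1}
  fail(7) 'de': from fail(6)=0 chase 'e': 0 ⇒ 5;  out=∅∪out(5)={1}
  fail(9) 'ca': from fail(1)=0 chase 'a': 0 ⇒ 0;  out=∅∪out(0)=∅
  fail(12) 'bc': from fail(11)=0 chase 'c': 0 ⇒ 1;  out=∅∪out(1)=∅
  fail(17) 'dc': from fail(6)=0 chase 'c': 0 ⇒ 1;  out=∅∪out(1)=∅
  fail(3) 'ceb': from fail(2)=5 chase 'b': 5→0 ⇒ 11;  out=∅∪out(11)=∅
  fail(8) 'deb': from fail(7)=5 chase 'b': 5→0 ⇒ 11;  out={2}∪out(11)={2}
  fail(10) 'cae': from fail(9)=0 chase 'e': 0 ⇒ 5;  out={3}∪out(5)={1,3}
  fail(13) 'bca': from fail(12)=1 chase 'a': 1 ⇒ 9;  out=∅∪out(9)=∅
  fail(18) 'dcd': from fail(17)=1 chase 'd': 1→0 ⇒ 6;  out={5}∪out(6)={5}
  fail(19) 'cec': from fail(2)=5 chase 'c': 5→0 ⇒ 1;  out={6}∪out(1)={6}
  fail(4) 'cebb': from fail(3)=11 chase 'b': 11→0 ⇒ 11;  out={0}∪out(11)={0}
  fail(14) 'bcac': from fail(13)=9 chase 'c': 9→0 ⇒ 1;  out=∅∪out(1)=∅
  fail(15) 'bcace': from fail(14)=1 chase 'e': 1 ⇒ 2;  out=∅∪out(2)={1}
  fail(16) 'bcacec': from fail(15)=2 chase 'c': 2 ⇒ 19;  out={4}∪out(19)={4,6}

Scan:
pos 0 'd': at 6
pos 1 'e': at 7  → match P1@[1:1]
pos 2 'a': at 0 (via fail)
pos 3 'c': at 1
pos 4 'a': at 9
pos 5 'e': at 10  → match P1@[5:5],P3@[3:5]
pos 6 'c': at 1 (via fail)
pos 7 'e': at 2  → match P1@[7:7]
pos 8 'c': at 19  → match P6@[6:8]
pos 9 'd': at 6 (via fail)
pos 10 'e': at 7  → match P1@[10:10]
pos 11 'd': at 6 (via fail)
pos 12 'd': at 6 (via fail)
pos 13 'c': at 17
pos 14 'd': at 18  → match P5@[12:14]
pos 15 'b': at 11 (via fail)
pos 16 'c': at 12
pos 17 'a': at 13
pos 18 'c': at 14
pos 19 'e': at 15  → match P1@[19:19]
pos 20 'c': at 16  → match P4@[15:20],P6@[18:20]
pos 21 'a': at 9 (via fail)
pos 22 'e': at 10  → match P1@[22:22],P3@[20:22]
pos 23 'e': at 5 (via fail)  → match P1@[23:23]
pos 24 'b': at 11 (via fail)
pos 25 'b': at 11 (via fail)
pos 26 'c': at 12
pos 27 'e': at 2 (via fail)  → match P1@[27:27]
pos 28 'c': at 19  → match P6@[26:28]
pos 29 'e': at 2 (via fail)  → match P1@[29:29]
pos 30 'b': at 3
pos 31 'b': at 4  → match P0@[28:31]
pos 32 'd': at 6 (via fail)
pos 33 'c': at 17
pos 34 'd': at 18  → match P5@[32:34]
pos 35 'a': at 0 (via fail)
pos 36 'c': at 1
pos 37 'a': at 9
pos 38 'e': at 10  → match P1@[38:38],P3@[36:38]
pos 39 'c': at 1 (via fail)
pos 40 'e': at 2  → match P1@[40:40]
pos 41 'c': at 19  → match P6@[39:41]
pos 42 'a': at 9 (via fail)
pos 43 'c': at 1 (via fail)

Result: [[1,1],[5,1],[5,3],[7,1],[8,6],[10,1],[14,5],[19,1],[20,4],[20,6],[22,1],[22,3],[23,1],[27,1],[28,6],[29,1],[31,0],[34,5],[38,1],[38,3],[40,1],[41,6]]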